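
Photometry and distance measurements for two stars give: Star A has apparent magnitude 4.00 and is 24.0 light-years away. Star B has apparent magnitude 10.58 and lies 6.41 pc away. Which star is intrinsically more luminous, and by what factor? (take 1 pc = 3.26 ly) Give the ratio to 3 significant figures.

Star A is more luminous, by a factor of 565.

Star A: d = 24.0 ly / 3.26 = 7.362 pc
Star A: M = m − 5 log₁₀ d + 5 = 4.00 − 5·0.8670 + 5 = 4.665
Star B: M = m − 5 log₁₀ d + 5 = 10.58 − 5·0.8069 + 5 = 11.546
ΔM = M_A − M_B = 4.665 − (11.546) = -6.881; smaller M is more luminous → Star A.
L ratio = 10^(0.4 |ΔM|) = 10^2.752 = 565.3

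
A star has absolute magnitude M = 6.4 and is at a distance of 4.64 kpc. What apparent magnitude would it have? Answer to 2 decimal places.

d = 4.64 kpc = 4640 pc
m = M + 5 log₁₀ d − 5 = 6.4 + 5·3.6665 − 5 = 19.733

m ≈ 19.73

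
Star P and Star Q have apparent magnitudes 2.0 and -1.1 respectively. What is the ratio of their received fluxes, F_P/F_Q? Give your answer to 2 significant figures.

F_P/F_Q ≈ 0.058

Magnitude difference = 3.1
Flux ratio = 10^(−0.4 Δm) = 10^(−0.4 × 3.1) = 10^-1.240 = 0.05754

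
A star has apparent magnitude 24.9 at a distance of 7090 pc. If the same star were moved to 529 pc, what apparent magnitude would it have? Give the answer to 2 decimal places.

m ≈ 19.26

Flux ∝ 1/d², so Δm = 5 log₁₀(d₂/d₁) = 5 log₁₀(529/7090) = -5.636
m₂ = m₁ + Δm = 24.9 + (-5.636) = 19.264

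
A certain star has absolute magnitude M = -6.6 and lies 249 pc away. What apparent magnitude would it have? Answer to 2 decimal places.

m = M + 5 log₁₀ d − 5 = -6.6 + 5·2.3962 − 5 = 0.381

m ≈ 0.38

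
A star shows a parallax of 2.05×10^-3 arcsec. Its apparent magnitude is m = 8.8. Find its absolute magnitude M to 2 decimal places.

d = 1/p = 1/2.05×10^-3″ = 487.8 pc
5 log₁₀(d/10 pc) = 5 log₁₀(487.8) − 5 = 8.441
M = m − 5 log₁₀(d/10) = 8.8 − 8.441 = 0.359

M ≈ 0.36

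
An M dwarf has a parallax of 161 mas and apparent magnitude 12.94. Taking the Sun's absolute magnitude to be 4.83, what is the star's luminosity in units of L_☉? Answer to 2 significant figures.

d = 1/p = 1000/161 mas = 6.211 pc
M = m − 5 log₁₀ d + 5 = 12.94 − 5·0.7932 + 5 = 13.974
M − M_☉ = 13.974 − 4.83 = 9.144
L/L_☉ = 10^(−0.4 × 9.144) = 2.200×10^-4

L/L_☉ ≈ 2.2×10^-4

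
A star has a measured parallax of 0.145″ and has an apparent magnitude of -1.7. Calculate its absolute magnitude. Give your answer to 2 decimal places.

M ≈ -0.89

d = 1/p = 1/0.145″ = 6.897 pc
5 log₁₀(d/10 pc) = 5 log₁₀(6.897) − 5 = -0.807
M = m − 5 log₁₀(d/10) = -1.7 + 0.807 = -0.893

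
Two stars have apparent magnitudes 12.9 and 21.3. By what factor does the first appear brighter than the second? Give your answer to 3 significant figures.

Δm = 12.9 − (21.3) = -8.4
Flux ratio = 10^(−0.4 Δm) = 10^(−0.4 × -8.4) = 10^3.360 = 2291

2290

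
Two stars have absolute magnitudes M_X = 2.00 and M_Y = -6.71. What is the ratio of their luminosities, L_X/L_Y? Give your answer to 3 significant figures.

L_X/L_Y ≈ 3.28×10^-4

ΔM = M_X − M_Y = 8.71
L_X/L_Y = 10^(−0.4 ΔM) = 10^-3.484 = 3.281×10^-4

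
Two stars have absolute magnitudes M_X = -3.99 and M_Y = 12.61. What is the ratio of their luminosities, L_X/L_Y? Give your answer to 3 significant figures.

ΔM = M_X − M_Y = -16.60
L_X/L_Y = 10^(−0.4 ΔM) = 10^6.640 = 4.365×10^6

L_X/L_Y ≈ 4.37×10^6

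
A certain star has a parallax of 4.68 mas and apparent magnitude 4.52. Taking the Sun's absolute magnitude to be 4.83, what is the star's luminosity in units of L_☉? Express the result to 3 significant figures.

L/L_☉ ≈ 607

d = 1/p = 1000/4.68 mas = 213.7 pc
M = m − 5 log₁₀ d + 5 = 4.52 − 5·2.3298 + 5 = -2.129
M − M_☉ = -2.129 − 4.83 = -6.959
L/L_☉ = 10^(−0.4 × -6.959) = 607.4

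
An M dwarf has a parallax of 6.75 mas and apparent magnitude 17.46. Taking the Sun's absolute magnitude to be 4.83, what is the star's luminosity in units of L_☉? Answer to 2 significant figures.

d = 1/p = 1000/6.75 mas = 148.1 pc
M = m − 5 log₁₀ d + 5 = 17.46 − 5·2.1707 + 5 = 11.607
M − M_☉ = 11.607 − 4.83 = 6.777
L/L_☉ = 10^(−0.4 × 6.777) = 1.947×10^-3

L/L_☉ ≈ 1.9×10^-3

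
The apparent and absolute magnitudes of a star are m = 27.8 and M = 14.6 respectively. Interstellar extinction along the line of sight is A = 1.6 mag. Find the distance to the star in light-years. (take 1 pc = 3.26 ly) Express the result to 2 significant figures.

d ≈ 6800 ly

m − M = 5 log₁₀(d/10 pc) + A  ⇒  27.8 − (14.6) − 1.6 = 5 log₁₀(d/10)
11.600 = 5 log₁₀(d/10)
log₁₀ d = (m − M − A)/5 + 1 = 3.3200
d = 10^3.3200 = 2089 pc
= 6811 ly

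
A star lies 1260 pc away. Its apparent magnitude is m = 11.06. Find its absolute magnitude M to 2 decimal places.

M ≈ 0.56

5 log₁₀(d/10 pc) = 5 log₁₀(1260) − 5 = 10.502
M = m − 5 log₁₀(d/10) = 11.06 − 10.502 = 0.558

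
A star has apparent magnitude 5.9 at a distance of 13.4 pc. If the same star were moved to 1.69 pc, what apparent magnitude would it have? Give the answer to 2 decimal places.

m ≈ 1.40

Flux ∝ 1/d², so Δm = 5 log₁₀(d₂/d₁) = 5 log₁₀(1.69/13.4) = -4.496
m₂ = m₁ + Δm = 5.9 + (-4.496) = 1.404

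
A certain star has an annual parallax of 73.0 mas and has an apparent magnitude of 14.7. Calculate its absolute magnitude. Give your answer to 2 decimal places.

M ≈ 14.02

p = 73.0 mas = 0.0730″ → d = 1/p = 13.70 pc
5 log₁₀(d/10 pc) = 5 log₁₀(13.70) − 5 = 0.683
M = m − 5 log₁₀(d/10) = 14.7 − 0.683 = 14.017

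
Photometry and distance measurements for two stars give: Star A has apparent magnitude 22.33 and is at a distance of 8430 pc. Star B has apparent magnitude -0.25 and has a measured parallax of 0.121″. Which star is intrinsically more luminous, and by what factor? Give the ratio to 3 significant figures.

Star A: M = m − 5 log₁₀ d + 5 = 22.33 − 5·3.9258 + 5 = 7.701
Star B: d = 1/p = 1/0.121″ = 8.264 pc
Star B: M = m − 5 log₁₀ d + 5 = -0.25 − 5·0.9172 + 5 = 0.164
ΔM = M_A − M_B = 7.701 − (0.164) = 7.537; smaller M is more luminous → Star B.
L ratio = 10^(0.4 |ΔM|) = 10^3.015 = 1035

Star B is more luminous, by a factor of 1030.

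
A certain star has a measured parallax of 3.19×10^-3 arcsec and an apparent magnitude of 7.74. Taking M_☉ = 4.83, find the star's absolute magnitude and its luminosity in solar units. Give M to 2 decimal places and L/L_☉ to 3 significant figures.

M ≈ 0.26; L/L_☉ ≈ 67.4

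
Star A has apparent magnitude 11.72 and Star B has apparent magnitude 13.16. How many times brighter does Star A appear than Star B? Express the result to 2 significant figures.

Magnitude difference = -1.44
Flux ratio = 10^(−0.4 Δm) = 10^(−0.4 × -1.44) = 10^0.576 = 3.767

3.8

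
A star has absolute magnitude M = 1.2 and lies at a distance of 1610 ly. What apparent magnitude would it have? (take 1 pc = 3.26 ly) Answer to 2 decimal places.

m ≈ 9.67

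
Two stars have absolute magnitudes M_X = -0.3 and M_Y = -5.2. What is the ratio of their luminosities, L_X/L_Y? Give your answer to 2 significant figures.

ΔM = M_X − M_Y = 4.9
L_X/L_Y = 10^(−0.4 ΔM) = 10^-1.960 = 0.01096

L_X/L_Y ≈ 0.011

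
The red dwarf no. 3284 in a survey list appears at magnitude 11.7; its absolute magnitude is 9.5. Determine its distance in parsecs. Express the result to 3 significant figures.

d ≈ 27.5 pc

Distance modulus: m − M = 11.7 − (9.5) = 2.200
m − M = 5 log₁₀ d − 5
log₁₀ d = (m − M)/5 + 1 = 1.4400
d = 10^1.4400 = 27.54 pc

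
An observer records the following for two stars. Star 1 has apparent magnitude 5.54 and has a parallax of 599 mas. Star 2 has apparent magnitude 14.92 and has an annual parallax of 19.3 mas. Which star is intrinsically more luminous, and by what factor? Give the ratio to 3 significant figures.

Star 1 is more luminous, by a factor of 5.86.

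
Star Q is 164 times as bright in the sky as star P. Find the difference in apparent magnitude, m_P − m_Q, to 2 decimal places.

Pogson: Δm = −2.5 log₁₀(ratio) = −2.5 log₁₀(164) = −2.5 × 2.2148 = -5.537
Star Q is brighter so has the smaller magnitude: m_P − m_Q is positive.

m_P − m_Q ≈ 5.54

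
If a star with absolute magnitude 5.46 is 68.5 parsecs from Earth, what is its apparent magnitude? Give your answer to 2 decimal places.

m ≈ 9.64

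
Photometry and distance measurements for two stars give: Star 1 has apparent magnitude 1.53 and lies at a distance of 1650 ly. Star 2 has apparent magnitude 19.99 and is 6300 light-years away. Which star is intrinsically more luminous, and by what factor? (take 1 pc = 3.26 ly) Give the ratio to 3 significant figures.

Star 1 is more luminous, by a factor of 1.66×10^6.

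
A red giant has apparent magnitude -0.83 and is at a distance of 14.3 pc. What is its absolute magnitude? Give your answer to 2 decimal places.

M ≈ -1.61

5 log₁₀(d/10 pc) = 5 log₁₀(14.30) − 5 = 0.777
M = m − 5 log₁₀(d/10) = -0.83 − 0.777 = -1.607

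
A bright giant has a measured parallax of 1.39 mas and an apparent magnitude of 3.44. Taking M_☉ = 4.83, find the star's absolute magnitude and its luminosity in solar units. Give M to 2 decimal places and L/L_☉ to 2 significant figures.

M ≈ -5.84; L/L_☉ ≈ 19000

d = 1/p = 1000/1.39 mas = 719.4 pc
M = m − 5 log₁₀ d + 5 = 3.44 − 5·2.8570 + 5 = -5.845
M − M_☉ = -5.845 − 4.83 = -10.675
L/L_☉ = 10^(−0.4 × -10.675) = 18620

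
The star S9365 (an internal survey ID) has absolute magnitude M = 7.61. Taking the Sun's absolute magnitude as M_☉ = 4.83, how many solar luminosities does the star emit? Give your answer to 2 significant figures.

L/L_☉ ≈ 0.077

M − M_☉ = 7.61 − 4.83 = 2.780
L/L_☉ = 10^(−0.4 (M − M_☉)) = 10^-1.112 = 0.07727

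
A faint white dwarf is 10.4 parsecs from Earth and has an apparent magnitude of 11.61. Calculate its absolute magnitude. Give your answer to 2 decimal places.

M ≈ 11.52

5 log₁₀(d/10 pc) = 5 log₁₀(10.40) − 5 = 0.085
M = m − 5 log₁₀(d/10) = 11.61 − 0.085 = 11.525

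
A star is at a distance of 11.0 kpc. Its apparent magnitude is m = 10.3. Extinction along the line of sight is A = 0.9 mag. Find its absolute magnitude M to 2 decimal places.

M ≈ -5.81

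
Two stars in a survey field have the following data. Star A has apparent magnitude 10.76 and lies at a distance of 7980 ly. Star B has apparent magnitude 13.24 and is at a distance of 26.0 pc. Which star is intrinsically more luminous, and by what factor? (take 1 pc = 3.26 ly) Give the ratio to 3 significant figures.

Star A is more luminous, by a factor of 87000.

Star A: d = 7980 ly / 3.26 = 2448 pc
Star A: M = m − 5 log₁₀ d + 5 = 10.76 − 5·3.3888 + 5 = -1.184
Star B: M = m − 5 log₁₀ d + 5 = 13.24 − 5·1.4150 + 5 = 11.165
ΔM = M_A − M_B = -1.184 − (11.165) = -12.349; smaller M is more luminous → Star A.
L ratio = 10^(0.4 |ΔM|) = 10^4.940 = 87020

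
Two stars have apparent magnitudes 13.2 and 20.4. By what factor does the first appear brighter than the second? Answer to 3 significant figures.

759

Δm = 13.2 − (20.4) = -7.2
Flux ratio = 10^(−0.4 Δm) = 10^(−0.4 × -7.2) = 10^2.880 = 758.6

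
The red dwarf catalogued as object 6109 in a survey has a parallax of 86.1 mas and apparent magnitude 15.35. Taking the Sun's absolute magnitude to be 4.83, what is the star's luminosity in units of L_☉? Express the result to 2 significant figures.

L/L_☉ ≈ 8.4×10^-5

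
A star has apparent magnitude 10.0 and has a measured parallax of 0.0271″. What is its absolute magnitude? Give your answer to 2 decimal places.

M ≈ 7.16

d = 1/p = 1/0.0271″ = 36.90 pc
5 log₁₀(d/10 pc) = 5 log₁₀(36.90) − 5 = 2.835
M = m − 5 log₁₀(d/10) = 10.0 − 2.835 = 7.165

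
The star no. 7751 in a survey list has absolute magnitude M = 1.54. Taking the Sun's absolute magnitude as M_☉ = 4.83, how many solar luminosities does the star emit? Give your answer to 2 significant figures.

M − M_☉ = 1.54 − 4.83 = -3.290
L/L_☉ = 10^(−0.4 (M − M_☉)) = 10^1.316 = 20.70

L/L_☉ ≈ 21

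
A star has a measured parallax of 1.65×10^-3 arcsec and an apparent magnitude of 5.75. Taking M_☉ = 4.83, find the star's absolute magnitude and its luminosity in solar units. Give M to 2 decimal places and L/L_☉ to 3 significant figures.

M ≈ -3.16; L/L_☉ ≈ 1570

d = 1/p = 1/1.65×10^-3″ = 606.1 pc
M = m − 5 log₁₀ d + 5 = 5.75 − 5·2.7825 + 5 = -3.163
M − M_☉ = -3.163 − 4.83 = -7.993
L/L_☉ = 10^(−0.4 × -7.993) = 1574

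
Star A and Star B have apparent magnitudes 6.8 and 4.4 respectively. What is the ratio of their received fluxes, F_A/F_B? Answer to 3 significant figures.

F_A/F_B ≈ 0.110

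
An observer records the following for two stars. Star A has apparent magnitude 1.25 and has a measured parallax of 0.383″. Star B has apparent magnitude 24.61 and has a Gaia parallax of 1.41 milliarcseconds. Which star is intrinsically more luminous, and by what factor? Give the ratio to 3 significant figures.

Star A is more luminous, by a factor of 29900.

Star A: d = 1/p = 1/0.383″ = 2.611 pc
Star A: M = m − 5 log₁₀ d + 5 = 1.25 − 5·0.4168 + 5 = 4.166
Star B: p = 1.41 mas = 1.41×10^-3″ → d = 1/p = 709.2 pc
Star B: M = m − 5 log₁₀ d + 5 = 24.61 − 5·2.8508 + 5 = 15.356
ΔM = M_A − M_B = 4.166 − (15.356) = -11.190; smaller M is more luminous → Star A.
L ratio = 10^(0.4 |ΔM|) = 10^4.476 = 29930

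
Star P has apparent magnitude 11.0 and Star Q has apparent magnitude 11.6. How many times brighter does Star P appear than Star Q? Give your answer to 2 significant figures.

1.7

Magnitude difference = -0.6
Flux ratio = 10^(−0.4 Δm) = 10^(−0.4 × -0.6) = 10^0.240 = 1.738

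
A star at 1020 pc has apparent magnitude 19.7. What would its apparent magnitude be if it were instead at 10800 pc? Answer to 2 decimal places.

Flux ∝ 1/d², so Δm = 5 log₁₀(d₂/d₁) = 5 log₁₀(10800/1020) = 5.124
m₂ = m₁ + Δm = 19.7 + (5.124) = 24.824

m ≈ 24.82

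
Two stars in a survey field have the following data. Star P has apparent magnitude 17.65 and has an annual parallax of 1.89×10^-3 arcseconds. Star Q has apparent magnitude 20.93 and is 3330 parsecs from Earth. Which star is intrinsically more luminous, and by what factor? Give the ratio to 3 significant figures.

Star P: d = 1/p = 1/1.89×10^-3″ = 529.1 pc
Star P: M = m − 5 log₁₀ d + 5 = 17.65 − 5·2.7235 + 5 = 9.032
Star Q: M = m − 5 log₁₀ d + 5 = 20.93 − 5·3.5224 + 5 = 8.318
ΔM = M_P − M_Q = 9.032 − (8.318) = 0.715; smaller M is more luminous → Star Q.
L ratio = 10^(0.4 |ΔM|) = 10^0.286 = 1.931

Star Q is more luminous, by a factor of 1.93.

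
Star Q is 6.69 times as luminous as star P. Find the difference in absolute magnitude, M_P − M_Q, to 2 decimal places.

Pogson: ΔM = −2.5 log₁₀(ratio) = −2.5 log₁₀(6.69) = −2.5 × 0.8254 = -2.064
Star Q is brighter so has the smaller magnitude: M_P − M_Q is positive.

M_P − M_Q ≈ 2.06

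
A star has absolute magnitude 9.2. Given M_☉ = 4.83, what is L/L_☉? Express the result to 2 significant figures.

L/L_☉ ≈ 0.018

M − M_☉ = 9.2 − 4.83 = 4.370
L/L_☉ = 10^(−0.4 (M − M_☉)) = 10^-1.748 = 0.01786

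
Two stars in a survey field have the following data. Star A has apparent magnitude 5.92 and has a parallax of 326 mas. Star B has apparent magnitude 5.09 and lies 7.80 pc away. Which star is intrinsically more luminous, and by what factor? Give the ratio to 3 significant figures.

Star B is more luminous, by a factor of 13.9.

Star A: p = 326 mas = 0.326″ → d = 1/p = 3.067 pc
Star A: M = m − 5 log₁₀ d + 5 = 5.92 − 5·0.4868 + 5 = 8.486
Star B: M = m − 5 log₁₀ d + 5 = 5.09 − 5·0.8921 + 5 = 5.630
ΔM = M_A − M_B = 8.486 − (5.630) = 2.857; smaller M is more luminous → Star B.
L ratio = 10^(0.4 |ΔM|) = 10^1.143 = 13.89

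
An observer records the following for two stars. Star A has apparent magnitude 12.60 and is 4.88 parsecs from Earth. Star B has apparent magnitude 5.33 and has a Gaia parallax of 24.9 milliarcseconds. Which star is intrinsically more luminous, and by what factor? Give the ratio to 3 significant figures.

Star B is more luminous, by a factor of 54800.

Star A: M = m − 5 log₁₀ d + 5 = 12.60 − 5·0.6884 + 5 = 14.158
Star B: p = 24.9 mas = 0.0249″ → d = 1/p = 40.16 pc
Star B: M = m − 5 log₁₀ d + 5 = 5.33 − 5·1.6038 + 5 = 2.311
ΔM = M_A − M_B = 14.158 − (2.311) = 11.847; smaller M is more luminous → Star B.
L ratio = 10^(0.4 |ΔM|) = 10^4.739 = 54800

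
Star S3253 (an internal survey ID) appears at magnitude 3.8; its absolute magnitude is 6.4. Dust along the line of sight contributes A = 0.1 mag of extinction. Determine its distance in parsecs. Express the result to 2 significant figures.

m − M = 5 log₁₀(d/10 pc) + A  ⇒  3.8 − (6.4) − 0.1 = 5 log₁₀(d/10)
-2.700 = 5 log₁₀(d/10)
log₁₀ d = (m − M − A)/5 + 1 = 0.4600
d = 10^0.4600 = 2.884 pc

d ≈ 2.9 pc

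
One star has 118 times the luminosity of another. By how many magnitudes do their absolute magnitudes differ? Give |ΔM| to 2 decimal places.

Pogson: ΔM = −2.5 log₁₀(ratio) = −2.5 log₁₀(118) = −2.5 × 2.0719 = -5.180

|ΔM| ≈ 5.18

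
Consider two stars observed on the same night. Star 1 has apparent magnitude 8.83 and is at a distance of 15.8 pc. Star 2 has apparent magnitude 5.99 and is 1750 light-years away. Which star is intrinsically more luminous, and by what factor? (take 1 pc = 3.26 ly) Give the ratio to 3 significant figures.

Star 1: M = m − 5 log₁₀ d + 5 = 8.83 − 5·1.1987 + 5 = 7.837
Star 2: d = 1750 ly / 3.26 = 536.8 pc
Star 2: M = m − 5 log₁₀ d + 5 = 5.99 − 5·2.7298 + 5 = -2.659
ΔM = M_1 − M_2 = 7.837 − (-2.659) = 10.496; smaller M is more luminous → Star 2.
L ratio = 10^(0.4 |ΔM|) = 10^4.198 = 15790

Star 2 is more luminous, by a factor of 15800.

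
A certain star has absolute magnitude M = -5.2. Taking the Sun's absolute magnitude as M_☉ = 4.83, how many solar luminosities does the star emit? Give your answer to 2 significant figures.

L/L_☉ ≈ 10000

M − M_☉ = -5.2 − 4.83 = -10.030
L/L_☉ = 10^(−0.4 (M − M_☉)) = 10^4.012 = 10280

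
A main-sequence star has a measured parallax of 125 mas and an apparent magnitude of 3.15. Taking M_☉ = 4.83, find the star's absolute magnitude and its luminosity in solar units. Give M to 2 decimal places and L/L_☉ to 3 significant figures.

d = 1/p = 1000/125 mas = 8.000 pc
M = m − 5 log₁₀ d + 5 = 3.15 − 5·0.9031 + 5 = 3.635
M − M_☉ = 3.635 − 4.83 = -1.195
L/L_☉ = 10^(−0.4 × -1.195) = 3.007

M ≈ 3.63; L/L_☉ ≈ 3.01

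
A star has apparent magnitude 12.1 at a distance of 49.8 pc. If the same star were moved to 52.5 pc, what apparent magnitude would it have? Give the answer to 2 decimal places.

Flux ∝ 1/d², so Δm = 5 log₁₀(d₂/d₁) = 5 log₁₀(52.5/49.8) = 0.115
m₂ = m₁ + Δm = 12.1 + (0.115) = 12.215

m ≈ 12.21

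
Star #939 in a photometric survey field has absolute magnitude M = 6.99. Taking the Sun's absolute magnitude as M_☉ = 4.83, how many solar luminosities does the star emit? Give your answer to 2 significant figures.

M − M_☉ = 6.99 − 4.83 = 2.160
L/L_☉ = 10^(−0.4 (M − M_☉)) = 10^-0.864 = 0.1368

L/L_☉ ≈ 0.14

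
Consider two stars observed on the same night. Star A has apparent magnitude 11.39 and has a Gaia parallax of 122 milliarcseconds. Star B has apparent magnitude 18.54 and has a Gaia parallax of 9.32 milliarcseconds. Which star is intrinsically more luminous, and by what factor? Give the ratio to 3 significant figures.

Star A: p = 122 mas = 0.122″ → d = 1/p = 8.197 pc
Star A: M = m − 5 log₁₀ d + 5 = 11.39 − 5·0.9136 + 5 = 11.822
Star B: p = 9.32 mas = 9.32×10^-3″ → d = 1/p = 107.3 pc
Star B: M = m − 5 log₁₀ d + 5 = 18.54 − 5·2.0306 + 5 = 13.387
ΔM = M_A − M_B = 11.822 − (13.387) = -1.565; smaller M is more luminous → Star A.
L ratio = 10^(0.4 |ΔM|) = 10^0.626 = 4.228

Star A is more luminous, by a factor of 4.23.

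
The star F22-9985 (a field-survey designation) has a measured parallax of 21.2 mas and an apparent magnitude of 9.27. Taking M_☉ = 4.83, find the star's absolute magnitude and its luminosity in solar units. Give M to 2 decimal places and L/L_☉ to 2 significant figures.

M ≈ 5.90; L/L_☉ ≈ 0.37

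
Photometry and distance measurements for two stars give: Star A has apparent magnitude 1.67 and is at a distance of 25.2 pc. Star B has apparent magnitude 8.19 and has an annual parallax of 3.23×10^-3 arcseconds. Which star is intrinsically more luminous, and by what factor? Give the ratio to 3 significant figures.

Star A is more luminous, by a factor of 2.69.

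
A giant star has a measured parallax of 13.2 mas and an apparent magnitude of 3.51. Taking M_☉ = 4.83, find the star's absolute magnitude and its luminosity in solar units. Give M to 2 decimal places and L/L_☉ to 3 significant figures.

M ≈ -0.89; L/L_☉ ≈ 194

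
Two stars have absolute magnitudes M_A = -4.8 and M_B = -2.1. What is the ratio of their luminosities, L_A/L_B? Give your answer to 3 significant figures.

L_A/L_B ≈ 12.0

ΔM = M_A − M_B = -2.7
L_A/L_B = 10^(−0.4 ΔM) = 10^1.080 = 12.02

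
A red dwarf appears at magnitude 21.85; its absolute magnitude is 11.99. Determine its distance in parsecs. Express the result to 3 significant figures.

Distance modulus: m − M = 21.85 − (11.99) = 9.860
m − M = 5 log₁₀ d − 5
log₁₀ d = (m − M)/5 + 1 = 2.9720
d = 10^2.9720 = 937.6 pc

d ≈ 938 pc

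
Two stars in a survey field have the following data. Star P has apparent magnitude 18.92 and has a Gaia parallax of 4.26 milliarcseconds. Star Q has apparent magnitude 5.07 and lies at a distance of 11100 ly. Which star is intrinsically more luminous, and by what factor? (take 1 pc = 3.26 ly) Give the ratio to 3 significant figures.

Star Q is more luminous, by a factor of 7.30×10^7.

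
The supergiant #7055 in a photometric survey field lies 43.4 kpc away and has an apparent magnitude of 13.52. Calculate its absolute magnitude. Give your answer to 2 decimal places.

M ≈ -4.67

d = 43.4 kpc = 43400 pc
5 log₁₀(d/10 pc) = 5 log₁₀(43400) − 5 = 18.187
M = m − 5 log₁₀(d/10) = 13.52 − 18.187 = -4.667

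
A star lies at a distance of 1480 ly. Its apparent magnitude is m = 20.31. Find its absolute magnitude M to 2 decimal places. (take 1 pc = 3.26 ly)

d = 1480 ly / 3.26 = 454.0 pc
5 log₁₀(d/10 pc) = 5 log₁₀(454.0) − 5 = 8.285
M = m − 5 log₁₀(d/10) = 20.31 − 8.285 = 12.025

M ≈ 12.02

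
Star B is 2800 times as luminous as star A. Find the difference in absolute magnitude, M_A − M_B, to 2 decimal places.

Pogson: ΔM = −2.5 log₁₀(ratio) = −2.5 log₁₀(2800) = −2.5 × 3.4472 = -8.618
Star B is brighter so has the smaller magnitude: M_A − M_B is positive.

M_A − M_B ≈ 8.62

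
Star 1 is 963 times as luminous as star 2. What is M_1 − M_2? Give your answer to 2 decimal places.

Pogson: ΔM = −2.5 log₁₀(ratio) = −2.5 log₁₀(963) = −2.5 × 2.9836 = -7.459
Star 1 is brighter, so it has the smaller magnitude: the difference is negative.

M_1 − M_2 ≈ -7.46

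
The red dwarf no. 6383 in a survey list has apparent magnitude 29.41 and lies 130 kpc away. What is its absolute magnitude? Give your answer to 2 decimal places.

M ≈ 8.84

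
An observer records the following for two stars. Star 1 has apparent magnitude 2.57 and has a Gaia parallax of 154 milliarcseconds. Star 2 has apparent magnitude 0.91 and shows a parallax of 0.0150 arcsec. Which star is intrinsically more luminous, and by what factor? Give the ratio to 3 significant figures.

Star 2 is more luminous, by a factor of 486.

Star 1: p = 154 mas = 0.154″ → d = 1/p = 6.494 pc
Star 1: M = m − 5 log₁₀ d + 5 = 2.57 − 5·0.8125 + 5 = 3.508
Star 2: d = 1/p = 1/0.0150″ = 66.67 pc
Star 2: M = m − 5 log₁₀ d + 5 = 0.91 − 5·1.8239 + 5 = -3.210
ΔM = M_1 − M_2 = 3.508 − (-3.210) = 6.717; smaller M is more luminous → Star 2.
L ratio = 10^(0.4 |ΔM|) = 10^2.687 = 486.2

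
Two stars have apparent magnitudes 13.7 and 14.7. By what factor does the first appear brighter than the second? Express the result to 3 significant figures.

Magnitude difference = -1.0
Flux ratio = 10^(−0.4 Δm) = 10^(−0.4 × -1.0) = 10^0.400 = 2.512

2.51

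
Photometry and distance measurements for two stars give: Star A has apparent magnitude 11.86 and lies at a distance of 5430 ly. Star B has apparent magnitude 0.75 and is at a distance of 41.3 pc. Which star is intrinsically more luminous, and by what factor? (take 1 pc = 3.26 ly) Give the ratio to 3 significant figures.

Star A: d = 5430 ly / 3.26 = 1666 pc
Star A: M = m − 5 log₁₀ d + 5 = 11.86 − 5·3.2216 + 5 = 0.752
Star B: M = m − 5 log₁₀ d + 5 = 0.75 − 5·1.6160 + 5 = -2.330
ΔM = M_A − M_B = 0.752 − (-2.330) = 3.082; smaller M is more luminous → Star B.
L ratio = 10^(0.4 |ΔM|) = 10^1.233 = 17.09

Star B is more luminous, by a factor of 17.1.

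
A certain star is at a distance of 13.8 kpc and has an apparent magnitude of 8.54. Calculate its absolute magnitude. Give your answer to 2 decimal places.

M ≈ -7.16

d = 13.8 kpc = 13800 pc
5 log₁₀(d/10 pc) = 5 log₁₀(13800) − 5 = 15.699
M = m − 5 log₁₀(d/10) = 8.54 − 15.699 = -7.159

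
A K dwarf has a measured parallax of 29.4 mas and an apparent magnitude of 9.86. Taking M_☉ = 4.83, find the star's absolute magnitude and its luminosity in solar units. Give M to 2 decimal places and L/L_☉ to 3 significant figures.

d = 1/p = 1000/29.4 mas = 34.01 pc
M = m − 5 log₁₀ d + 5 = 9.86 − 5·1.5317 + 5 = 7.202
M − M_☉ = 7.202 − 4.83 = 2.372
L/L_☉ = 10^(−0.4 × 2.372) = 0.1125

M ≈ 7.20; L/L_☉ ≈ 0.113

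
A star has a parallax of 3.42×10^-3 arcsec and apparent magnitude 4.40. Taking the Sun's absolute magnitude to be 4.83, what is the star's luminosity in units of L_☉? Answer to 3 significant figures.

d = 1/p = 1/3.42×10^-3″ = 292.4 pc
M = m − 5 log₁₀ d + 5 = 4.40 − 5·2.4660 + 5 = -2.930
M − M_☉ = -2.930 − 4.83 = -7.760
L/L_☉ = 10^(−0.4 × -7.760) = 1270

L/L_☉ ≈ 1270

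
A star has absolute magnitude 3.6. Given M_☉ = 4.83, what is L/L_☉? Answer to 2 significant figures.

L/L_☉ ≈ 3.1

M − M_☉ = 3.6 − 4.83 = -1.230
L/L_☉ = 10^(−0.4 (M − M_☉)) = 10^0.492 = 3.105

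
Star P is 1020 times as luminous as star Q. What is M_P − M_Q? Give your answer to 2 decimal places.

Pogson: ΔM = −2.5 log₁₀(ratio) = −2.5 log₁₀(1020) = −2.5 × 3.0086 = -7.522
Star P is brighter, so it has the smaller magnitude: the difference is negative.

M_P − M_Q ≈ -7.52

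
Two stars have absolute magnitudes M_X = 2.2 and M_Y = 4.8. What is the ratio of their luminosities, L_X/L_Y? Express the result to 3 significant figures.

L_X/L_Y ≈ 11.0

ΔM = M_X − M_Y = -2.6
L_X/L_Y = 10^(−0.4 ΔM) = 10^1.040 = 10.96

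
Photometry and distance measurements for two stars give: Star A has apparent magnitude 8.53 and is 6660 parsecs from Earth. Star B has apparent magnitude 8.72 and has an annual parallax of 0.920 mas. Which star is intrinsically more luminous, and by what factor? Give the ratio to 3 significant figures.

Star A: M = m − 5 log₁₀ d + 5 = 8.53 − 5·3.8235 + 5 = -5.587
Star B: p = 0.920 mas = 9.20×10^-4″ → d = 1/p = 1087 pc
Star B: M = m − 5 log₁₀ d + 5 = 8.72 − 5·3.0362 + 5 = -1.461
ΔM = M_A − M_B = -5.587 − (-1.461) = -4.126; smaller M is more luminous → Star A.
L ratio = 10^(0.4 |ΔM|) = 10^1.651 = 44.72

Star A is more luminous, by a factor of 44.7.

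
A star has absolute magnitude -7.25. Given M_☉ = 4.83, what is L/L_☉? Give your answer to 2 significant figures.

L/L_☉ ≈ 68000

M − M_☉ = -7.25 − 4.83 = -12.080
L/L_☉ = 10^(−0.4 (M − M_☉)) = 10^4.832 = 67920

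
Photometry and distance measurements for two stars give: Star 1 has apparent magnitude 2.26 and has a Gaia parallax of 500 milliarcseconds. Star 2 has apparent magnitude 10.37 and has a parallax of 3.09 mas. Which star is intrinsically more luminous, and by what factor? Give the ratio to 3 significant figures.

Star 1: p = 500 mas = 0.500″ → d = 1/p = 2.000 pc
Star 1: M = m − 5 log₁₀ d + 5 = 2.26 − 5·0.3010 + 5 = 5.755
Star 2: p = 3.09 mas = 3.09×10^-3″ → d = 1/p = 323.6 pc
Star 2: M = m − 5 log₁₀ d + 5 = 10.37 − 5·2.5100 + 5 = 2.820
ΔM = M_1 − M_2 = 5.755 − (2.820) = 2.935; smaller M is more luminous → Star 2.
L ratio = 10^(0.4 |ΔM|) = 10^1.174 = 14.93

Star 2 is more luminous, by a factor of 14.9.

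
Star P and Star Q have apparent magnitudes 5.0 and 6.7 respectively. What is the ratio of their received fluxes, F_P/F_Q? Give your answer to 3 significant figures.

Δm = 5.0 − (6.7) = -1.7
Flux ratio = 10^(−0.4 Δm) = 10^(−0.4 × -1.7) = 10^0.680 = 4.786

F_P/F_Q ≈ 4.79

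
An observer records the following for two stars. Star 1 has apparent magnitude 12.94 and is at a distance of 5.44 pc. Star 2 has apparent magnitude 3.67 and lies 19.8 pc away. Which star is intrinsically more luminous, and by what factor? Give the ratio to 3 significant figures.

Star 2 is more luminous, by a factor of 67600.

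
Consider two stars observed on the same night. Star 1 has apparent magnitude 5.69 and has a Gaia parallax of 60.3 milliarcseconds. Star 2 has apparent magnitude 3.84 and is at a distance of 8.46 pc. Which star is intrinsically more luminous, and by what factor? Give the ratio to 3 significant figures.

Star 2 is more luminous, by a factor of 1.43.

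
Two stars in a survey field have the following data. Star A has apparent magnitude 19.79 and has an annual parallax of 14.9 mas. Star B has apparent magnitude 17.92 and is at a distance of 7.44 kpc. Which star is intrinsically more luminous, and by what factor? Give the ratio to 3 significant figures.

Star B is more luminous, by a factor of 68800.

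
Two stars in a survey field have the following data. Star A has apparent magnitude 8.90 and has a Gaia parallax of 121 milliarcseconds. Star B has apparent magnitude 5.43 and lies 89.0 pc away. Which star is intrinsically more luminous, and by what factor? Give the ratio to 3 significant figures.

Star B is more luminous, by a factor of 2830.

Star A: p = 121 mas = 0.121″ → d = 1/p = 8.264 pc
Star A: M = m − 5 log₁₀ d + 5 = 8.90 − 5·0.9172 + 5 = 9.314
Star B: M = m − 5 log₁₀ d + 5 = 5.43 − 5·1.9494 + 5 = 0.683
ΔM = M_A − M_B = 9.314 − (0.683) = 8.631; smaller M is more luminous → Star B.
L ratio = 10^(0.4 |ΔM|) = 10^3.452 = 2834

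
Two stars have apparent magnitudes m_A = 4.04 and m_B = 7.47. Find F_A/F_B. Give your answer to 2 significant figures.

Magnitude difference = -3.43
Flux ratio = 10^(−0.4 Δm) = 10^(−0.4 × -3.43) = 10^1.372 = 23.55

F_A/F_B ≈ 24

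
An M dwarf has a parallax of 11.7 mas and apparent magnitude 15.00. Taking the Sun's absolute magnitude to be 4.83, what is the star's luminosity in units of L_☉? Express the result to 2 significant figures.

L/L_☉ ≈ 6.2×10^-3

d = 1/p = 1000/11.7 mas = 85.47 pc
M = m − 5 log₁₀ d + 5 = 15.00 − 5·1.9318 + 5 = 10.341
M − M_☉ = 10.341 − 4.83 = 5.511
L/L_☉ = 10^(−0.4 × 5.511) = 6.246×10^-3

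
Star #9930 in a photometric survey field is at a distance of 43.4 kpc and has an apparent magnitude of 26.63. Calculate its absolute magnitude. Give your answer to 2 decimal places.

d = 43.4 kpc = 43400 pc
5 log₁₀(d/10 pc) = 5 log₁₀(43400) − 5 = 18.187
M = m − 5 log₁₀(d/10) = 26.63 − 18.187 = 8.443

M ≈ 8.44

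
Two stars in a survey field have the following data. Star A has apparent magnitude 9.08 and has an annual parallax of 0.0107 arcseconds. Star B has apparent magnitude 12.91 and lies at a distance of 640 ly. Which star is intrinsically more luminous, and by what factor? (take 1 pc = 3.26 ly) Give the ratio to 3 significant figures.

Star A is more luminous, by a factor of 7.71.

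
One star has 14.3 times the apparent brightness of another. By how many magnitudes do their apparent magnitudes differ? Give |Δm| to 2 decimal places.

|Δm| ≈ 2.89

Pogson: Δm = −2.5 log₁₀(ratio) = −2.5 log₁₀(14.3) = −2.5 × 1.1553 = -2.888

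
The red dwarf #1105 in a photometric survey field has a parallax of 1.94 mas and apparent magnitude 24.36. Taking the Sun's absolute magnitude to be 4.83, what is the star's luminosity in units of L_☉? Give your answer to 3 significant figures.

d = 1/p = 1000/1.94 mas = 515.5 pc
M = m − 5 log₁₀ d + 5 = 24.36 − 5·2.7122 + 5 = 15.799
M − M_☉ = 15.799 − 4.83 = 10.969
L/L_☉ = 10^(−0.4 × 10.969) = 4.096×10^-5

L/L_☉ ≈ 4.10×10^-5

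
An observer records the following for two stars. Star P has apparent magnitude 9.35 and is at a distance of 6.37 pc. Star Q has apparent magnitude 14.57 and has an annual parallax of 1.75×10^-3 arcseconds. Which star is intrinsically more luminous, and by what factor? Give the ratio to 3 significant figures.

Star Q is more luminous, by a factor of 65.7.

Star P: M = m − 5 log₁₀ d + 5 = 9.35 − 5·0.8041 + 5 = 10.329
Star Q: d = 1/p = 1/1.75×10^-3″ = 571.4 pc
Star Q: M = m − 5 log₁₀ d + 5 = 14.57 − 5·2.7570 + 5 = 5.785
ΔM = M_P − M_Q = 10.329 − (5.785) = 4.544; smaller M is more luminous → Star Q.
L ratio = 10^(0.4 |ΔM|) = 10^1.818 = 65.71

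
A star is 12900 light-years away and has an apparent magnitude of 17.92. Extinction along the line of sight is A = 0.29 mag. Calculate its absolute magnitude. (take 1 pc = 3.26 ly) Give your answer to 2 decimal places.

d = 12900 ly / 3.26 = 3957 pc
5 log₁₀(d/10 pc) = 5 log₁₀(3957) − 5 = 12.987
M = m − 5 log₁₀(d/10) − A = 17.92 − 12.987 − 0.29 = 4.643

M ≈ 4.64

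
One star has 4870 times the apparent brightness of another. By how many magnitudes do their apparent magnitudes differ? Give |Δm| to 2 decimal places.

Pogson: Δm = −2.5 log₁₀(ratio) = −2.5 log₁₀(4870) = −2.5 × 3.6875 = -9.219

|Δm| ≈ 9.22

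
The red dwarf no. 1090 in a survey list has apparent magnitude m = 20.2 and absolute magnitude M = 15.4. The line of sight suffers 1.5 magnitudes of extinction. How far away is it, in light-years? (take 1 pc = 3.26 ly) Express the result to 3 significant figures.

d ≈ 149 ly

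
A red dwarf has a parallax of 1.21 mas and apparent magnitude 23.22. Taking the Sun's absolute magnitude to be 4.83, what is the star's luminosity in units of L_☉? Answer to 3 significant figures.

d = 1/p = 1000/1.21 mas = 826.4 pc
M = m − 5 log₁₀ d + 5 = 23.22 − 5·2.9172 + 5 = 13.634
M − M_☉ = 13.634 − 4.83 = 8.804
L/L_☉ = 10^(−0.4 × 8.804) = 3.009×10^-4

L/L_☉ ≈ 3.01×10^-4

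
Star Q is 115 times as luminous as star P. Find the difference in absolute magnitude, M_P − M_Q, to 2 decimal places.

M_P − M_Q ≈ 5.15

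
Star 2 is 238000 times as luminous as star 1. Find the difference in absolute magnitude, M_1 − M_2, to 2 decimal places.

M_1 − M_2 ≈ 13.44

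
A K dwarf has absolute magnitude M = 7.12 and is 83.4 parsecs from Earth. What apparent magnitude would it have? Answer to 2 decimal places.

m = M + 5 log₁₀ d − 5 = 7.12 + 5·1.9212 − 5 = 11.726

m ≈ 11.73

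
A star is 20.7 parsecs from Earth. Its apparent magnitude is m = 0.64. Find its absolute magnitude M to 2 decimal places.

5 log₁₀(d/10 pc) = 5 log₁₀(20.70) − 5 = 1.580
M = m − 5 log₁₀(d/10) = 0.64 − 1.580 = -0.940

M ≈ -0.94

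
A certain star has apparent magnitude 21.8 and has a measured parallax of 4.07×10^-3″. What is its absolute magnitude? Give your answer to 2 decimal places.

d = 1/p = 1/4.07×10^-3″ = 245.7 pc
5 log₁₀(d/10 pc) = 5 log₁₀(245.7) − 5 = 6.952
M = m − 5 log₁₀(d/10) = 21.8 − 6.952 = 14.848

M ≈ 14.85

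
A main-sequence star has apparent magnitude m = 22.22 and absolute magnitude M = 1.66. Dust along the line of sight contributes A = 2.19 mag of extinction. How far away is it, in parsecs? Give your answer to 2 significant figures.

d ≈ 47000 pc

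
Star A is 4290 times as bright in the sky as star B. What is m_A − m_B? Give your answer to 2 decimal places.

m_A − m_B ≈ -9.08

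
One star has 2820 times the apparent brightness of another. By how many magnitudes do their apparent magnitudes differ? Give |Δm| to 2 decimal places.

Pogson: Δm = −2.5 log₁₀(ratio) = −2.5 log₁₀(2820) = −2.5 × 3.4502 = -8.626

|Δm| ≈ 8.63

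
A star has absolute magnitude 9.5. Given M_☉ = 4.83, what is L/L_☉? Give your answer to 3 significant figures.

M − M_☉ = 9.5 − 4.83 = 4.670
L/L_☉ = 10^(−0.4 (M − M_☉)) = 10^-1.868 = 0.01355

L/L_☉ ≈ 0.0136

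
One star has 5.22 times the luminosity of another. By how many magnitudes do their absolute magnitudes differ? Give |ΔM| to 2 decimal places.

Pogson: ΔM = −2.5 log₁₀(ratio) = −2.5 log₁₀(5.22) = −2.5 × 0.7177 = -1.794

|ΔM| ≈ 1.79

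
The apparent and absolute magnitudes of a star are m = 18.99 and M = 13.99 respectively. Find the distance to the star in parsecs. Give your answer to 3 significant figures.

Distance modulus: m − M = 18.99 − (13.99) = 5.000
m − M = 5 log₁₀ d − 5
log₁₀ d = (m − M)/5 + 1 = 2.0000
d = 10^2.0000 = 100.0 pc

d ≈ 100 pc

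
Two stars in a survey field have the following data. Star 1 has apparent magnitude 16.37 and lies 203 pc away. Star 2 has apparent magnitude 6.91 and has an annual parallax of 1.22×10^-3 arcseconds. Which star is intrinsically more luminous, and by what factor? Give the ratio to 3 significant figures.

Star 2 is more luminous, by a factor of 99100.

Star 1: M = m − 5 log₁₀ d + 5 = 16.37 − 5·2.3075 + 5 = 9.833
Star 2: d = 1/p = 1/1.22×10^-3″ = 819.7 pc
Star 2: M = m − 5 log₁₀ d + 5 = 6.91 − 5·2.9136 + 5 = -2.658
ΔM = M_1 − M_2 = 9.833 − (-2.658) = 12.491; smaller M is more luminous → Star 2.
L ratio = 10^(0.4 |ΔM|) = 10^4.996 = 99150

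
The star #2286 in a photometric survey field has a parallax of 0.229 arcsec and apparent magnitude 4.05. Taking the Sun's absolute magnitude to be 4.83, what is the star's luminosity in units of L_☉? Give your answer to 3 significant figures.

d = 1/p = 1/0.229″ = 4.367 pc
M = m − 5 log₁₀ d + 5 = 4.05 − 5·0.6402 + 5 = 5.849
M − M_☉ = 5.849 − 4.83 = 1.019
L/L_☉ = 10^(−0.4 × 1.019) = 0.3911

L/L_☉ ≈ 0.391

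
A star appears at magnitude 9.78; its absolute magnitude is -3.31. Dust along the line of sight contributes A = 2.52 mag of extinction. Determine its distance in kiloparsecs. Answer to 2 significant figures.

d ≈ 1.3 kpc

m − M = 5 log₁₀(d/10 pc) + A  ⇒  9.78 − (-3.31) − 2.52 = 5 log₁₀(d/10)
10.570 = 5 log₁₀(d/10)
log₁₀ d = (m − M − A)/5 + 1 = 3.1140
d = 10^3.1140 = 1300 pc
= 1.300 kpc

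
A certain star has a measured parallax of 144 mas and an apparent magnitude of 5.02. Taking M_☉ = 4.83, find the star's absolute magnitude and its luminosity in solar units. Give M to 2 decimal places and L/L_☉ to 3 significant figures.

d = 1/p = 1000/144 mas = 6.944 pc
M = m − 5 log₁₀ d + 5 = 5.02 − 5·0.8416 + 5 = 5.812
M − M_☉ = 5.812 − 4.83 = 0.982
L/L_☉ = 10^(−0.4 × 0.982) = 0.4048

M ≈ 5.81; L/L_☉ ≈ 0.405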